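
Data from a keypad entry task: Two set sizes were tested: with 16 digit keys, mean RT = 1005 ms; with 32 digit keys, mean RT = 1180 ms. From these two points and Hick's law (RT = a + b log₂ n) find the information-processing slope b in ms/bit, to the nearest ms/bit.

175 ms/bit

Slope: b = (1180 − 1005) / (log₂ 32 − log₂ 16) = 175/1.0000 = 175 ms/bit.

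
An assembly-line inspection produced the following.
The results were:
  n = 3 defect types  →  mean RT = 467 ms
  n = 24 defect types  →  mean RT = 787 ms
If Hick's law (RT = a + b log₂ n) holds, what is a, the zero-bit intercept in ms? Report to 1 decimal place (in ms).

297.9 ms

The slope on a log₂ axis is (787 − 467) / (4.5850 − 1.5850) = 106.667 ms/bit.
Intercept: a = 467 − 106.667·log₂(3) = 297.937 ms.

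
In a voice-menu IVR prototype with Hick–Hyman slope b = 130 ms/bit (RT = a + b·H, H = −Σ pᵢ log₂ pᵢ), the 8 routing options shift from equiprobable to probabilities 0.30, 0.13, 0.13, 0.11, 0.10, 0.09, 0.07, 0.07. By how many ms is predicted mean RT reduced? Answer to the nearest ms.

The RT saving is b·ΔH. Equiprobable H₀ = log₂(8) = 3.0000 bits; with the given probabilities H = 2.8186 bits.
b·(H₀ − H) = 130 × (3.0000 − 2.8186) = 23.58 ms.

24 ms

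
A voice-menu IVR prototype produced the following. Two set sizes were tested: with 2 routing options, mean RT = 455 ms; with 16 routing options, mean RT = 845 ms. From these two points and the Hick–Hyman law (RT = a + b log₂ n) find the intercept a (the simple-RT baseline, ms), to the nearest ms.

Slope: b = (845 − 455) / (log₂ 16 − log₂ 2) = 390/3.0000 = 130 ms/bit.
a = RT₁ − b·log₂ n₁ = 455 − 130 × 1 = 325.000 ms.

325 ms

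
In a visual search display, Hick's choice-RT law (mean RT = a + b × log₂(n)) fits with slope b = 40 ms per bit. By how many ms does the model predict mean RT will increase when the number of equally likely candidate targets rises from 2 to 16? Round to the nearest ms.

120 ms

Only the slope matters, since a is common to both: ΔRT = b·log₂(n₂/n₁).
log₂(16) − log₂(2) = log₂(16/2) = log₂(8) = 3.
ΔRT = 40 × 3.0000 = 120.000 ms.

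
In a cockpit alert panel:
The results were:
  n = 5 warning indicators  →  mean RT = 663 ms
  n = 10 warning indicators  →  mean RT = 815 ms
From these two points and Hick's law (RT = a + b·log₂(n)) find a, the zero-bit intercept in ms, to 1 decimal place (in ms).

The slope on a log₂ axis is (815 − 663) / (3.3219 − 2.3219) = 152.000 ms/bit.
a = RT₁ − b·log₂ n₁ = 663 − 152.000 × 2.3219 = 310.067 ms.

310.1 ms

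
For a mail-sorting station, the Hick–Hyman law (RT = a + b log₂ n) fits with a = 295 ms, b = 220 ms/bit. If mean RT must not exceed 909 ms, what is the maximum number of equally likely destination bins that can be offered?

6

Information budget: (909 − 295)/220 = 2.7909 bits, so n ≤ 2^2.7909 = 6.921 → at most 6.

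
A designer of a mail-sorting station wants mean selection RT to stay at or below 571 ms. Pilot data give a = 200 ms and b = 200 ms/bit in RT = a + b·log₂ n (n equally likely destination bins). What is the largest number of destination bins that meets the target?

3

Information budget: (571 − 200)/200 = 1.8550 bits, so n ≤ 2^1.8550 = 3.618 → at most 3.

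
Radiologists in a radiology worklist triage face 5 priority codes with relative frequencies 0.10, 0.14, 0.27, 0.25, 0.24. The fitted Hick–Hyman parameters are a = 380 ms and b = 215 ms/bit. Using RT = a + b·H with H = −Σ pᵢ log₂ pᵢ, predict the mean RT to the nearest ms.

H = 0.10·log₂(1/0.10) + 0.14·log₂(1/0.14) + 0.27·log₂(1/0.27) + 0.25·log₂(1/0.25) + 0.24·log₂(1/0.24) = 2.2335 bits.
RT = 380 + 215 × 2.2335 = 860.19 ms.

860 ms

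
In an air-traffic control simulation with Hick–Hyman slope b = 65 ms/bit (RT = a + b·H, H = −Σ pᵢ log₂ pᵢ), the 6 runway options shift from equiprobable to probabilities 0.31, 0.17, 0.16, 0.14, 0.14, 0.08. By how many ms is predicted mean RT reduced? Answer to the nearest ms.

8 ms

Equiprobable entropy H₀ = log₂ 6 = 2.5850 bits.
Skewed entropy H = −Σ pᵢ log₂ pᵢ = 2.4671 bits.
ΔRT = b·(H₀ − H) = 65 × 0.1178 = 7.66 ms.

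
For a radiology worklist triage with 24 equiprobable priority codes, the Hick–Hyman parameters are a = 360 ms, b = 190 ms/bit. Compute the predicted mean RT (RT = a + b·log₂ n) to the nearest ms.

1231 ms

log₂(24) = 4.5850 bits, so RT = 360 + 190 × 4.5850 ≈ 1231.143 ms.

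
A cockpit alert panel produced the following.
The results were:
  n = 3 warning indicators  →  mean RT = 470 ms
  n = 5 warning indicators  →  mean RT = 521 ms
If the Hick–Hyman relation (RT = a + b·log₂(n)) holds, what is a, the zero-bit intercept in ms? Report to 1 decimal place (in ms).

360.3 ms

Slope: b = (521 − 470) / (log₂ 5 − log₂ 3) = 51/0.7370 = 69.203 ms/bit.
Intercept: a = 470 − 69.203·log₂(3) = 360.316 ms.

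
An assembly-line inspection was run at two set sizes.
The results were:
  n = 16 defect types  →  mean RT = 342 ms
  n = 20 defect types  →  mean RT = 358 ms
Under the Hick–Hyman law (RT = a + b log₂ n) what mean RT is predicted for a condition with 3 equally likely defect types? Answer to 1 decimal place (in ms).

222.0 ms

RT is linear in log₂ n, so two points fix the line:
  b = (358 − 342) / (log₂ 20 − log₂ 16) = 16 / (4.3219 − 4) = 49.701 ms/bit
  a = 342 − 49.701 × 4 = 143.198 ms
Then RT(3) = 143.198 + 49.701 × log₂ 3 = 143.198 + 49.701 × 1.5850 ≈ 221.971 ms.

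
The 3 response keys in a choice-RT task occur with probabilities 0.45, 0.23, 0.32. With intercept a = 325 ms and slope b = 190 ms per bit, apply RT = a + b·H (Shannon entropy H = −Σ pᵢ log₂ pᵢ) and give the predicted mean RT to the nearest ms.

Entropy contributions −pᵢ log₂ pᵢ: 0.5184, 0.4877, 0.5260; sum H = 1.5321 bits.
RT = a + bH = 325 + 190·1.5321 = 616.10 ms.

616 ms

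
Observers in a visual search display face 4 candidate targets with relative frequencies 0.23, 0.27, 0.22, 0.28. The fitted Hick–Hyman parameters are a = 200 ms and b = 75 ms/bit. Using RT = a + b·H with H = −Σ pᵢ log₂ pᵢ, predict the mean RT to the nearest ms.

H = 0.23·log₂(1/0.23) + 0.27·log₂(1/0.27) + 0.22·log₂(1/0.22) + 0.28·log₂(1/0.28) = 1.9925 bits.
RT = 200 + 75 × 1.9925 = 349.44 ms.

349 ms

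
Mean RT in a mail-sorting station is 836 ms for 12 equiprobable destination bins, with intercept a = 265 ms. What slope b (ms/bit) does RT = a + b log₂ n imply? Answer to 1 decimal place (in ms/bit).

159.3 ms/bit

b = (836 − 265) / log₂(12) = 571 / 3.5850 = 159.276 ms/bit.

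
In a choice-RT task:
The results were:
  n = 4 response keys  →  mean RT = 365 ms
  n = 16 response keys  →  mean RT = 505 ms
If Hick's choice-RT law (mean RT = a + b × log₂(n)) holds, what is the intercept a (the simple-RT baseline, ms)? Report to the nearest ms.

b = (RT₂ − RT₁)/(log₂ n₂ − log₂ n₁) = (505 − 365)/(4 − 2) = 70 ms/bit.
Intercept: a = 365 − 70·log₂(4) = 225.000 ms.

225 ms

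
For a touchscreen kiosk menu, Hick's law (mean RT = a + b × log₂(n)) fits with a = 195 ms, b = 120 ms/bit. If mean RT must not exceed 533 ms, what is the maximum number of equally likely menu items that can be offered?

7

Information budget: (533 − 195)/120 = 2.8167 bits, so n ≤ 2^2.8167 = 7.045 → at most 7.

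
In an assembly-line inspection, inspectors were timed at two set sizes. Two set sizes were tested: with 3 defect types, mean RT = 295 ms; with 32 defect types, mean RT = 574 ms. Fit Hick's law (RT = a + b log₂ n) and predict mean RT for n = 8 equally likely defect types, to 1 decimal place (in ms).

With log₂ n on the abscissa the relation is linear; from the two conditions:
  b = (574 − 295) / (log₂ 32 − log₂ 3) = 279 / (5 − 1.5850) = 81.697 ms/bit
  a = 295 − 81.697 × 1.5850 = 165.513 ms
Then RT(8) = 165.513 + 81.697 × log₂ 8 = 165.513 + 81.697 × 3 ≈ 410.605 ms.

410.6 ms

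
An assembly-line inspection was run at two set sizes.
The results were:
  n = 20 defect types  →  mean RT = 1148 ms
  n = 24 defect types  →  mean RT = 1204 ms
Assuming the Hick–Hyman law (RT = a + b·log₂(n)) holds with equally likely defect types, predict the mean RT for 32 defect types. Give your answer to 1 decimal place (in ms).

RT is linear in log₂ n, so two points fix the line:
  b = (1204 − 1148) / (log₂ 24 − log₂ 20) = 56 / (4.5850 − 4.3219) = 212.900 ms/bit
  a = 1148 − 212.900 × 4.3219 = 227.862 ms
Then RT(32) = 227.862 + 212.900 × log₂ 32 = 227.862 + 212.900 × 5 ≈ 1292.361 ms.

1292.4 ms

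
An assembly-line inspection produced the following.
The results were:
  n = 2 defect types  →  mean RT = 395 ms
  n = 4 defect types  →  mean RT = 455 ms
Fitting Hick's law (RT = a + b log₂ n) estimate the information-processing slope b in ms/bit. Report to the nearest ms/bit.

The slope on a log₂ axis is (455 − 395) / (2 − 1) = 60 ms/bit.

60 ms/bit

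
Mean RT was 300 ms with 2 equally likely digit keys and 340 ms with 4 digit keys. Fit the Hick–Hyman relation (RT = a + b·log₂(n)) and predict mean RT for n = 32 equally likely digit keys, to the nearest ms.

460 ms

Solve the two-equation system in a and b:
  b = (340 − 300) / (log₂ 4 − log₂ 2) = 40 / (2 − 1) = 40 ms/bit
  a = 300 − 40 × 1 = 260 ms
Then RT(32) = 260 + 40 × log₂ 32 = 260 + 40 × 5 ≈ 460.000 ms.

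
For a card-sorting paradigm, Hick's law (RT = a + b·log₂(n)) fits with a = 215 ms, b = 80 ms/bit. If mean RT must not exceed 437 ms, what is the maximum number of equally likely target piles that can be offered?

6

Set 215 + 80·log₂ n ≤ 437 → log₂ n ≤ (437 − 215)/80 = 2.7750.
So n ≤ 2^2.7750 = 6.845; the largest integer n is 6.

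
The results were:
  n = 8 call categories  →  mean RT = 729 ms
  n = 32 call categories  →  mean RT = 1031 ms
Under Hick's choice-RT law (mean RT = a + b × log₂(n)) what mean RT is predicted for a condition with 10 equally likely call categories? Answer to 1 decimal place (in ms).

Fit slope and intercept:
  b = (1031 − 729) / (log₂ 32 − log₂ 8) = 302 / (5 − 3) = 151.000 ms/bit
  a = 729 − 151.000 × 3 = 276.000 ms
Then RT(10) = 276.000 + 151.000 × log₂ 10 = 276.000 + 151.000 × 3.3219 ≈ 777.611 ms.

777.6 ms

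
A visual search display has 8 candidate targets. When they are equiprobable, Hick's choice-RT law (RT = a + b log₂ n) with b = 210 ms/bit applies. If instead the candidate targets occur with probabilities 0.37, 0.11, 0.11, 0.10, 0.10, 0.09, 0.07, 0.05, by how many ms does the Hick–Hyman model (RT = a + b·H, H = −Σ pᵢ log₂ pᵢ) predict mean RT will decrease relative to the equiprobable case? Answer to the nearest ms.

The RT saving is b·ΔH. Equiprobable H₀ = log₂(8) = 3.0000 bits; with the given probabilities H = 2.6930 bits.
b·(H₀ − H) = 210 × (3.0000 − 2.6930) = 64.47 ms.

64 ms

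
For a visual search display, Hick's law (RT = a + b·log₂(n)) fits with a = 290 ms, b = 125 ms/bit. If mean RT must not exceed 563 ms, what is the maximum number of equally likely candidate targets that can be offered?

4

125·log₂ n ≤ 563 − 290 = 273, giving log₂ n ≤ 2.1840 and n ≤ 4.544. The largest whole number is 4.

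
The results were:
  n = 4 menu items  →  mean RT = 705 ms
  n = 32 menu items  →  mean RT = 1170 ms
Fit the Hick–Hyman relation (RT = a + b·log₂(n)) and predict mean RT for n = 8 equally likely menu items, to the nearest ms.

Solve the two-equation system in a and b:
  b = (1170 − 705) / (log₂ 32 − log₂ 4) = 465 / (5 − 2) = 155 ms/bit
  a = 705 − 155 × 2 = 395 ms
Then RT(8) = 395 + 155 × log₂ 8 = 395 + 155 × 3 ≈ 860.000 ms.

860 ms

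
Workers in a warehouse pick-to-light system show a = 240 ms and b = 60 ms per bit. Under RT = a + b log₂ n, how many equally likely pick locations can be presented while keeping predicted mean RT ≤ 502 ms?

20

60·log₂ n ≤ 502 − 240 = 262, giving log₂ n ≤ 4.3667 and n ≤ 20.630. The largest whole number is 20.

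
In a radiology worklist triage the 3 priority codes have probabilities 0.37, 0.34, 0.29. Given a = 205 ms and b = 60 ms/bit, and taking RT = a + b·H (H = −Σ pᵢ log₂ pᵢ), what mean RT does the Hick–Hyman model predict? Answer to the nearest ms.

Entropy contributions −pᵢ log₂ pᵢ: 0.5307, 0.5292, 0.5179; sum H = 1.5778 bits.
RT = a + bH = 205 + 60·1.5778 = 299.67 ms.

300 ms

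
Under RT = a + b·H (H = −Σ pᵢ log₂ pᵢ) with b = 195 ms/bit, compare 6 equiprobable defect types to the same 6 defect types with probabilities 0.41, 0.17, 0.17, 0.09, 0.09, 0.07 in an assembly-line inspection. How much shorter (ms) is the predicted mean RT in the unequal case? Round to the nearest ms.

The RT saving is b·ΔH. Equiprobable H₀ = log₂(6) = 2.5850 bits; with the given probabilities H = 2.2904 bits.
b·(H₀ − H) = 195 × (2.5850 − 2.2904) = 57.44 ms.

57 ms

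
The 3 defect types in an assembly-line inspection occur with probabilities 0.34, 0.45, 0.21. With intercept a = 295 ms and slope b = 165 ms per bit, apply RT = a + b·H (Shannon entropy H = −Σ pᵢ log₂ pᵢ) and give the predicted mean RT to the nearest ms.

Entropy contributions −pᵢ log₂ pᵢ: 0.5292, 0.5184, 0.4728; sum H = 1.5204 bits.
RT = a + bH = 295 + 165·1.5204 = 545.87 ms.

546 ms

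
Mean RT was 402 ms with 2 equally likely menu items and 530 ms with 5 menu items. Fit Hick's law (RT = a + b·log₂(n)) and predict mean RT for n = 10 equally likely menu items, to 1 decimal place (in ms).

626.8 ms

RT is linear in log₂ n, so two points fix the line:
  b = (530 − 402) / (log₂ 5 − log₂ 2) = 128 / (2.3219 − 1) = 96.828 ms/bit
  a = 402 − 96.828 × 1 = 305.172 ms
Then RT(10) = 305.172 + 96.828 × log₂ 10 = 305.172 + 96.828 × 3.3219 ≈ 626.828 ms.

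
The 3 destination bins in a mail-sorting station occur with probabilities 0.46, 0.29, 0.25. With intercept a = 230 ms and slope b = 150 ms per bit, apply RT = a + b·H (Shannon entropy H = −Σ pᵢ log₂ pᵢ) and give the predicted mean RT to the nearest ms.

460 ms

Entropy contributions −pᵢ log₂ pᵢ: 0.5153, 0.5179, 0.5000; sum H = 1.5332 bits.
RT = a + bH = 230 + 150·1.5332 = 459.99 ms.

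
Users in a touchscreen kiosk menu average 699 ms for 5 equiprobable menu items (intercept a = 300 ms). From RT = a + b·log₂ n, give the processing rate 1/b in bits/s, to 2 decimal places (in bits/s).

Choice component = 699 − 300 = 399 ms over log₂(5) = 2.3219 bits.
b = 399 / 2.3219 = 171.840 ms/bit, so 1/b = 5.819 bits/s.

5.82 bits/s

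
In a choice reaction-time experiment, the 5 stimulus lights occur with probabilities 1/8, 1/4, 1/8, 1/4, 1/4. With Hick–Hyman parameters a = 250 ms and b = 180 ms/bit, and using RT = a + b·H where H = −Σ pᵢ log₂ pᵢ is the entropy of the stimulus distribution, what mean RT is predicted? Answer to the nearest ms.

655 ms

Each term −pᵢ log₂ pᵢ: 0.125·3 + 0.25·2 + 0.125·3 + 0.25·2 + 0.25·2; summed, H = 2.250 bits.
Mean RT = a + bH = 250 + 180·2.250 = 655.00 ms.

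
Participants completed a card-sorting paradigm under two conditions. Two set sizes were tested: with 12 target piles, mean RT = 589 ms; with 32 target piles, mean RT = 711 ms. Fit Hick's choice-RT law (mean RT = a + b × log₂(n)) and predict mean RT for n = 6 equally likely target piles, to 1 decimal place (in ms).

RT is linear in log₂ n, so two points fix the line:
  b = (711 − 589) / (log₂ 32 − log₂ 12) = 122 / (5 − 3.5850) = 86.217 ms/bit
  a = 589 − 86.217 × 3.5850 = 279.916 ms
Then RT(6) = 279.916 + 86.217 × log₂ 6 = 279.916 + 86.217 × 2.5850 ≈ 502.783 ms.

502.8 ms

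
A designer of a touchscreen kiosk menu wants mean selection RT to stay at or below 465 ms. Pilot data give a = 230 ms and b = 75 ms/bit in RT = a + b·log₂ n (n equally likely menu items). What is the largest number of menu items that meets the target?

Set 230 + 75·log₂ n ≤ 465 → log₂ n ≤ (465 − 230)/75 = 3.1333.
So n ≤ 2^3.1333 = 8.775; the largest integer n is 8.

8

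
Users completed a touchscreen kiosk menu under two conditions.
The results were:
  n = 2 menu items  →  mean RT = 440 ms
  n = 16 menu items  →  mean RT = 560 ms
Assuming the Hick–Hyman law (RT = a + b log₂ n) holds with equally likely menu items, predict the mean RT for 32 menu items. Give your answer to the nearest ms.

600 ms

Solve the two-equation system in a and b:
  b = (560 − 440) / (log₂ 16 − log₂ 2) = 120 / (4 − 1) = 40 ms/bit
  a = 440 − 40 × 1 = 400 ms
Then RT(32) = 400 + 40 × log₂ 32 = 400 + 40 × 5 ≈ 600.000 ms.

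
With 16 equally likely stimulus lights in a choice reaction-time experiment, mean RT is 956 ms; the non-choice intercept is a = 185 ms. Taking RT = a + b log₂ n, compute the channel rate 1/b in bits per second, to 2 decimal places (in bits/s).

Choice component = 956 − 185 = 771 ms over log₂(16) = 4 bits.
b = 771 / 4 = 192.750 ms/bit, so 1/b = 5.188 bits/s.

5.19 bits/s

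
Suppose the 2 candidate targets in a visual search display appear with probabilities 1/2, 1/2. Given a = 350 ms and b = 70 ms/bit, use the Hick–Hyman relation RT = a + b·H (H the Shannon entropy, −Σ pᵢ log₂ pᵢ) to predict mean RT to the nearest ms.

Each term −pᵢ log₂ pᵢ: 0.5·1 + 0.5·1; summed, H = 1.000 bits.
Mean RT = a + bH = 350 + 70·1.000 = 420.00 ms.

420 ms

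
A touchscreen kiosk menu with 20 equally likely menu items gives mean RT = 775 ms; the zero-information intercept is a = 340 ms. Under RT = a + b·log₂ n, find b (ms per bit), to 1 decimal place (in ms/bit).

log₂(20) = 4.3219 bits.
b = (RT − a)/log₂ n = (775 − 340) / 4.3219 = 100.650 ms/bit.

100.6 ms/bit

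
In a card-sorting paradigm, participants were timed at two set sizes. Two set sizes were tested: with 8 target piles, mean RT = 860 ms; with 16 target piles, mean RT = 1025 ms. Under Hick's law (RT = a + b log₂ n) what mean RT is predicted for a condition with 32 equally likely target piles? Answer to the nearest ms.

1190 ms

With log₂ n on the abscissa the relation is linear; from the two conditions:
  b = (1025 − 860) / (log₂ 16 − log₂ 8) = 165 / (4 − 3) = 165 ms/bit
  a = 860 − 165 × 3 = 365 ms
Then RT(32) = 365 + 165 × log₂ 32 = 365 + 165 × 5 ≈ 1190.000 ms.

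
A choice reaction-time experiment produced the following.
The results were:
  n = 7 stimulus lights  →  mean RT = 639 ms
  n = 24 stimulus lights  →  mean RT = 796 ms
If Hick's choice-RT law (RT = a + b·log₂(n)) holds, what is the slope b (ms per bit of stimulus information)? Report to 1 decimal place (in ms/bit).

88.3 ms/bit

Slope: b = (796 − 639) / (log₂ 24 − log₂ 7) = 157/1.7776 = 88.321 ms/bit.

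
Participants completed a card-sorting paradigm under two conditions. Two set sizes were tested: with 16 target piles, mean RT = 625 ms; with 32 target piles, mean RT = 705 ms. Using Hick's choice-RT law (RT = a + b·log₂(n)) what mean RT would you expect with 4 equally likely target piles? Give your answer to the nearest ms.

465 ms

RT is linear in log₂ n, so two points fix the line:
  b = (705 − 625) / (log₂ 32 − log₂ 16) = 80 / (5 − 4) = 80 ms/bit
  a = 625 − 80 × 4 = 305 ms
Then RT(4) = 305 + 80 × log₂ 4 = 305 + 80 × 2 ≈ 465.000 ms.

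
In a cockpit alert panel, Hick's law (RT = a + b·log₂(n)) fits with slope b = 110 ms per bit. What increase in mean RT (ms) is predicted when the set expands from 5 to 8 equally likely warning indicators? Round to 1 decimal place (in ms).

The intercept a cancels: ΔRT = b·(log₂ n₂ − log₂ n₁) = b·log₂(n₂/n₁).
log₂(8) − log₂(5) = 3 − 2.3219 = 0.6781.
ΔRT = 110 × 0.6781 = 74.588 ms.

74.6 ms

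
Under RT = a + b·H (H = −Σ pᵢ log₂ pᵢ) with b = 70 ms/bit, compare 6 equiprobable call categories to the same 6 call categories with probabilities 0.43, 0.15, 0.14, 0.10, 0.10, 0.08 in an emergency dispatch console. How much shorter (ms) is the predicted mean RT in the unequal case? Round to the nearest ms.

The RT saving is b·ΔH. Equiprobable H₀ = log₂(6) = 2.5850 bits; with the given probabilities H = 2.2871 bits.
b·(H₀ − H) = 70 × (2.5850 − 2.2871) = 20.85 ms.

21 ms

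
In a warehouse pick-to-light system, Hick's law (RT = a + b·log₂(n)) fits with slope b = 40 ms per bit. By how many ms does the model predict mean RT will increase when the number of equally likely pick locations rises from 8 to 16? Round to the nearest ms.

The intercept a cancels: ΔRT = b·(log₂ n₂ − log₂ n₁) = b·log₂(n₂/n₁).
log₂(16) − log₂(8) = log₂(16/8) = log₂(2) = 1.
ΔRT = 40 × 1.0000 = 40.000 ms.

40 ms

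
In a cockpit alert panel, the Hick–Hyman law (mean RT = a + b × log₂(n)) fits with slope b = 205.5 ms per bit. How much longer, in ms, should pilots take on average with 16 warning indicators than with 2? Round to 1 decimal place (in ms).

ΔRT = (a + b log₂ n₂) − (a + b log₂ n₁) = b·(log₂ n₂ − log₂ n₁).
log₂(16) − log₂(2) = log₂(16/2) = log₂(8) = 3.
ΔRT = 205.5 × 3.0000 = 616.500 ms.

616.5 ms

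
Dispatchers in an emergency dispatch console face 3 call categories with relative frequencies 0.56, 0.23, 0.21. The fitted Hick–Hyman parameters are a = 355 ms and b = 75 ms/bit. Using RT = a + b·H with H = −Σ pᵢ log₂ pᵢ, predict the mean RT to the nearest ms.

H = 0.56·log₂(1/0.56) + 0.23·log₂(1/0.23) + 0.21·log₂(1/0.21) = 1.4289 bits.
RT = 355 + 75 × 1.4289 = 462.17 ms.

462 ms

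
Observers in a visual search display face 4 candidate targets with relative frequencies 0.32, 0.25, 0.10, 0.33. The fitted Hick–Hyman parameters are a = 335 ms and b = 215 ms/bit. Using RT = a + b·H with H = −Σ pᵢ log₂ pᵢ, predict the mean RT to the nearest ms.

741 ms

H = 0.32·log₂(1/0.32) + 0.25·log₂(1/0.25) + 0.10·log₂(1/0.10) + 0.33·log₂(1/0.33) = 1.8860 bits.
RT = 335 + 215 × 1.8860 = 740.50 ms.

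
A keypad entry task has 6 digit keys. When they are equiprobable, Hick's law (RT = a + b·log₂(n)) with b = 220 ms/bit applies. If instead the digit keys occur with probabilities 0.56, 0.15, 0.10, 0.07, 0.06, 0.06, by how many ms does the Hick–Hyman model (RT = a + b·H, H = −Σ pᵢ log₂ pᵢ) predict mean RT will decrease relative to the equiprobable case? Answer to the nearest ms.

136 ms

Equiprobable entropy H₀ = log₂ 6 = 2.5850 bits.
Skewed entropy H = −Σ pᵢ log₂ pᵢ = 1.9668 bits.
ΔRT = b·(H₀ − H) = 220 × 0.6182 = 136.00 ms.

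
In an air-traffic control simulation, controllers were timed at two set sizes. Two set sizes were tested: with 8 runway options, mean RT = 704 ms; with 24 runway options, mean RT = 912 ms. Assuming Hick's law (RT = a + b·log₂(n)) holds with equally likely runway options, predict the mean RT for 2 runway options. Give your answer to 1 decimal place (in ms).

441.5 ms

With log₂ n on the abscissa the relation is linear; from the two conditions:
  b = (912 − 704) / (log₂ 24 − log₂ 8) = 208 / (4.5850 − 3) = 131.233 ms/bit
  a = 704 − 131.233 × 3 = 310.300 ms
Then RT(2) = 310.300 + 131.233 × log₂ 2 = 310.300 + 131.233 × 1 ≈ 441.533 ms.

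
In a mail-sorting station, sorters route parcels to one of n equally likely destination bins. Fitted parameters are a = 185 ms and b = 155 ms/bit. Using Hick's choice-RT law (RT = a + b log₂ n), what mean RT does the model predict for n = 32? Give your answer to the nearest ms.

log₂(32) = 5 bits, so RT = 185 + 155 × 5 ≈ 960.000 ms.

960 ms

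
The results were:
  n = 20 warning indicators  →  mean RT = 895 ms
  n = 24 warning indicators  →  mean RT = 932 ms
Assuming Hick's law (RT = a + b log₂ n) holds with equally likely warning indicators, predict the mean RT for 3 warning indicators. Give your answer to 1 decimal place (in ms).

With log₂ n on the abscissa the relation is linear; from the two conditions:
  b = (932 − 895) / (log₂ 24 − log₂ 20) = 37 / (4.5850 − 4.3219) = 140.666 ms/bit
  a = 895 − 140.666 × 4.3219 = 287.052 ms
Then RT(3) = 287.052 + 140.666 × log₂ 3 = 287.052 + 140.666 × 1.5850 ≈ 510.002 ms.

510.0 ms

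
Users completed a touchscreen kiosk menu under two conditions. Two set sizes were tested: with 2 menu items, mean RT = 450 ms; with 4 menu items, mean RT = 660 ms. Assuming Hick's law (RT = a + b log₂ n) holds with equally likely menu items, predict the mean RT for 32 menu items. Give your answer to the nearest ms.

1290 ms

Solve the two-equation system in a and b:
  b = (660 − 450) / (log₂ 4 − log₂ 2) = 210 / (2 − 1) = 210 ms/bit
  a = 450 − 210 × 1 = 240 ms
Then RT(32) = 240 + 210 × log₂ 32 = 240 + 210 × 5 ≈ 1290.000 ms.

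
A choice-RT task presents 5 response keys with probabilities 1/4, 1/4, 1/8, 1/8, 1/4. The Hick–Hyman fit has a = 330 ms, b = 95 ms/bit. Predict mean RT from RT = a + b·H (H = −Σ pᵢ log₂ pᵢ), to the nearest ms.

H = −Σ pᵢ log₂ pᵢ = 0.25·2 + 0.25·2 + 0.125·3 + 0.125·3 + 0.25·2 = 2.250 bits.
RT = 330 + 95 × 2.250 = 543.75 ms.

544 ms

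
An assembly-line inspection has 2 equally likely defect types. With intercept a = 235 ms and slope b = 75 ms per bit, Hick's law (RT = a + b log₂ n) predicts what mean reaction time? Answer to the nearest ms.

log₂(2) = 1 bits, so RT = 235 + 75 × 1 ≈ 310.000 ms.

310 ms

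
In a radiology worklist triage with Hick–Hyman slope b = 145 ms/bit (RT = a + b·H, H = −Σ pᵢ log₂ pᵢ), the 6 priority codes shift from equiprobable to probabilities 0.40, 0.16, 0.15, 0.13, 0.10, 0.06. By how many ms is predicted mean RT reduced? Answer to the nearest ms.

Equiprobable entropy H₀ = log₂ 6 = 2.5850 bits.
Skewed entropy H = −Σ pᵢ log₂ pᵢ = 2.3207 bits.
ΔRT = b·(H₀ − H) = 145 × 0.2643 = 38.32 ms.

38 ms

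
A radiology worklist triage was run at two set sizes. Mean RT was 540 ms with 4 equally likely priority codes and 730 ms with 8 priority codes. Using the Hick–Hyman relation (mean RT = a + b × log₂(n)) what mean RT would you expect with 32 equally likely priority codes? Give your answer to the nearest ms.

Fit slope and intercept:
  b = (730 − 540) / (log₂ 8 − log₂ 4) = 190 / (3 − 2) = 190 ms/bit
  a = 540 − 190 × 2 = 160 ms
Then RT(32) = 160 + 190 × log₂ 32 = 160 + 190 × 5 ≈ 1110.000 ms.

1110 ms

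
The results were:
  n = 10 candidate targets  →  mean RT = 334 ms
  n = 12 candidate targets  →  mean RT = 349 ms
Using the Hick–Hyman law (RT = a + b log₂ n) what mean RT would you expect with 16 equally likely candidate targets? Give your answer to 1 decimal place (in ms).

372.7 ms

With log₂ n on the abscissa the relation is linear; from the two conditions:
  b = (349 − 334) / (log₂ 12 − log₂ 10) = 15 / (3.5850 − 3.3219) = 57.027 ms/bit
  a = 334 − 57.027 × 3.3219 = 144.561 ms
Then RT(16) = 144.561 + 57.027 × log₂ 16 = 144.561 + 57.027 × 4 ≈ 372.668 ms.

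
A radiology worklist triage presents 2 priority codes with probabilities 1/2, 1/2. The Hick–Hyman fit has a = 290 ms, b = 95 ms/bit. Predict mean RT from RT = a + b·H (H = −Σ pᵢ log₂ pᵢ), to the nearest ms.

385 ms

Each term −pᵢ log₂ pᵢ: 0.5·1 + 0.5·1; summed, H = 1.000 bits.
Mean RT = a + bH = 290 + 95·1.000 = 385.00 ms.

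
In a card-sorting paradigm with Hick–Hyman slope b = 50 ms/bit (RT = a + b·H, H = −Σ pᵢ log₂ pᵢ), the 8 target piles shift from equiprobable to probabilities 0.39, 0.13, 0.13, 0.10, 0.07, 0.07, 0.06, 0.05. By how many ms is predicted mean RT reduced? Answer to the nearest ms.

19 ms

Equiprobable entropy H₀ = log₂ 8 = 3.0000 bits.
Skewed entropy H = −Σ pᵢ log₂ pᵢ = 2.6240 bits.
ΔRT = b·(H₀ − H) = 50 × 0.3760 = 18.80 ms.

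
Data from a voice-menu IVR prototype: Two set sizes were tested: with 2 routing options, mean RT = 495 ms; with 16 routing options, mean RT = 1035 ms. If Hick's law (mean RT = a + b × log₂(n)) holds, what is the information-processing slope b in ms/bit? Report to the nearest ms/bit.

b = (RT₂ − RT₁)/(log₂ n₂ − log₂ n₁) = (1035 − 495)/(4 − 1) = 180 ms/bit.

180 ms/bit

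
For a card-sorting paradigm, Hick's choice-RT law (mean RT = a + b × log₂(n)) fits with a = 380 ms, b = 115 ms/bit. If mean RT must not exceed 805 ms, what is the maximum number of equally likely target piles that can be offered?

Set 380 + 115·log₂ n ≤ 805 → log₂ n ≤ (805 − 380)/115 = 3.6957.
So n ≤ 2^3.6957 = 12.957; the largest integer n is 12.

12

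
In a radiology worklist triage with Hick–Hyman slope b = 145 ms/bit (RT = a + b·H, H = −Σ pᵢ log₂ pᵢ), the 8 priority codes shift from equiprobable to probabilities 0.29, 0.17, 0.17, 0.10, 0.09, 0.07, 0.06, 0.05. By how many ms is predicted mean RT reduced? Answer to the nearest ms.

35 ms

The RT saving is b·ΔH. Equiprobable H₀ = log₂(8) = 3.0000 bits; with the given probabilities H = 2.7601 bits.
b·(H₀ − H) = 145 × (3.0000 − 2.7601) = 34.78 ms.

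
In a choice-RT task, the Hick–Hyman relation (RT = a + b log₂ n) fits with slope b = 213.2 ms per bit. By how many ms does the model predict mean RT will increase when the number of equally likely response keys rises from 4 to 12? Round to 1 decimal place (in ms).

337.9 ms

The intercept a cancels: ΔRT = b·(log₂ n₂ − log₂ n₁) = b·log₂(n₂/n₁).
log₂(12) − log₂(4) = 3.5850 − 2 = 1.5850.
ΔRT = 213.2 × 1.5850 = 337.914 ms.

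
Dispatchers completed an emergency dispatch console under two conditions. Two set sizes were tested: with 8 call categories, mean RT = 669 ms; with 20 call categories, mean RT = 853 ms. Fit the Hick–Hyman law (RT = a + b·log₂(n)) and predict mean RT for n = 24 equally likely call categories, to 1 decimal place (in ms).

RT is linear in log₂ n, so two points fix the line:
  b = (853 − 669) / (log₂ 20 − log₂ 8) = 184 / (4.3219 − 3) = 139.191 ms/bit
  a = 669 − 139.191 × 3 = 251.428 ms
Then RT(24) = 251.428 + 139.191 × log₂ 24 = 251.428 + 139.191 × 4.5850 ≈ 889.612 ms.

889.6 ms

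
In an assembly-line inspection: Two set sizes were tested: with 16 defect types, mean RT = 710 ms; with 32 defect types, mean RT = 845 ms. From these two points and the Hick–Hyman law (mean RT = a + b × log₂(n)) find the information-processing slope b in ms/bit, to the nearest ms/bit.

135 ms/bit

Slope: b = (845 − 710) / (log₂ 32 − log₂ 16) = 135/1.0000 = 135 ms/bit.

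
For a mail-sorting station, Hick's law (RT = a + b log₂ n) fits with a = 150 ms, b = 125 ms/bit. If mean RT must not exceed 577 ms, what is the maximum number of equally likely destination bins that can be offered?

125·log₂ n ≤ 577 − 150 = 427, giving log₂ n ≤ 3.4160 and n ≤ 10.674. The largest whole number is 10.

10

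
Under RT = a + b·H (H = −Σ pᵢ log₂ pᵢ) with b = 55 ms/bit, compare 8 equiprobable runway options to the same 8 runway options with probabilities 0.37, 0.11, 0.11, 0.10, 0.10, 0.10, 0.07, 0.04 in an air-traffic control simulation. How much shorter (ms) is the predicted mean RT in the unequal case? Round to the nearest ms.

17 ms

The RT saving is b·ΔH. Equiprobable H₀ = log₂(8) = 3.0000 bits; with the given probabilities H = 2.6822 bits.
b·(H₀ − H) = 55 × (3.0000 − 2.6822) = 17.48 ms.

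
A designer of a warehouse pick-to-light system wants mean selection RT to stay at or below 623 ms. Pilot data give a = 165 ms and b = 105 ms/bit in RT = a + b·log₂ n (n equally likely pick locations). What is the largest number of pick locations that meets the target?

Information budget: (623 − 165)/105 = 4.3619 bits, so n ≤ 2^4.3619 = 20.562 → at most 20.

20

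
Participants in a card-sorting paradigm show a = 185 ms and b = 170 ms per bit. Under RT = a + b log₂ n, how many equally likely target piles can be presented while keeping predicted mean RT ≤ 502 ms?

170·log₂ n ≤ 502 − 185 = 317, giving log₂ n ≤ 1.8647 and n ≤ 3.642. The largest whole number is 3.

3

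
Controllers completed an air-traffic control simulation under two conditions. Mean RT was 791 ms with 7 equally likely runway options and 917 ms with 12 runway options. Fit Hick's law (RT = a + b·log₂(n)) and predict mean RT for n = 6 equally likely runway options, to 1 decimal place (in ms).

With log₂ n on the abscissa the relation is linear; from the two conditions:
  b = (917 − 791) / (log₂ 12 − log₂ 7) = 126 / (3.5850 − 2.8074) = 162.035 ms/bit
  a = 791 − 162.035 × 2.8074 = 336.109 ms
Then RT(6) = 336.109 + 162.035 × log₂ 6 = 336.109 + 162.035 × 2.5850 ≈ 754.965 ms.

755.0 ms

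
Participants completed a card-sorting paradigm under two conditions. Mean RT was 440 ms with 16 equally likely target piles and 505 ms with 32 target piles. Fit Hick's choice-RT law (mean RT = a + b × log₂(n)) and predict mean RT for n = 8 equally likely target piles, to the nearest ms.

RT is linear in log₂ n, so two points fix the line:
  b = (505 − 440) / (log₂ 32 − log₂ 16) = 65 / (5 − 4) = 65 ms/bit
  a = 440 − 65 × 4 = 180 ms
Then RT(8) = 180 + 65 × log₂ 8 = 180 + 65 × 3 ≈ 375.000 ms.

375 ms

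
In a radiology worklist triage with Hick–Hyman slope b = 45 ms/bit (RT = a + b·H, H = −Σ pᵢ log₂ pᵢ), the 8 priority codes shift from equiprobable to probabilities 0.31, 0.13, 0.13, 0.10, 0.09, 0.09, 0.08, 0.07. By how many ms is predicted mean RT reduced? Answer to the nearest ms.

9 ms

Equiprobable entropy H₀ = log₂ 8 = 3.0000 bits.
Skewed entropy H = −Σ pᵢ log₂ pᵢ = 2.8066 bits.
ΔRT = b·(H₀ − H) = 45 × 0.1934 = 8.70 ms.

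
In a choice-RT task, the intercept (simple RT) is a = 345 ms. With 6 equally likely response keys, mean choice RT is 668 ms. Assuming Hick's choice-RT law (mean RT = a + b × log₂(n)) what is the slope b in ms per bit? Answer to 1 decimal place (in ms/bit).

b = (668 − 345) / log₂(6) = 323 / 2.5850 = 124.953 ms/bit.

125.0 ms/bit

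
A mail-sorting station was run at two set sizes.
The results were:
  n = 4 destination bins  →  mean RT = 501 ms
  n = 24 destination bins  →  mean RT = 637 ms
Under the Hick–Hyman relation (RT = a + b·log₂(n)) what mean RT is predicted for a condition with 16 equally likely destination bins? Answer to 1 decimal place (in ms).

RT is linear in log₂ n, so two points fix the line:
  b = (637 − 501) / (log₂ 24 − log₂ 4) = 136 / (4.5850 − 2) = 52.612 ms/bit
  a = 501 − 52.612 × 2 = 395.776 ms
Then RT(16) = 395.776 + 52.612 × log₂ 16 = 395.776 + 52.612 × 4 ≈ 606.224 ms.

606.2 ms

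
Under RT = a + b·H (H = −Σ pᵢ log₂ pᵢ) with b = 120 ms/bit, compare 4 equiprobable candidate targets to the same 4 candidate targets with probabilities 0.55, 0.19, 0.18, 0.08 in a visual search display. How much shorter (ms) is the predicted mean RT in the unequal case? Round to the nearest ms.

40 ms

The RT saving is b·ΔH. Equiprobable H₀ = log₂(4) = 2.0000 bits; with the given probabilities H = 1.6664 bits.
b·(H₀ − H) = 120 × (2.0000 − 1.6664) = 40.03 ms.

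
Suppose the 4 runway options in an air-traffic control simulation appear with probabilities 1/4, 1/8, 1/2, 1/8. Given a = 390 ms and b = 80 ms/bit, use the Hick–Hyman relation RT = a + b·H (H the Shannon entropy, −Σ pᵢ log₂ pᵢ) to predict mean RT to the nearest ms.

530 ms

H = −Σ pᵢ log₂ pᵢ = 0.25·2 + 0.125·3 + 0.5·1 + 0.125·3 = 1.750 bits.
RT = 390 + 80 × 1.750 = 530.00 ms.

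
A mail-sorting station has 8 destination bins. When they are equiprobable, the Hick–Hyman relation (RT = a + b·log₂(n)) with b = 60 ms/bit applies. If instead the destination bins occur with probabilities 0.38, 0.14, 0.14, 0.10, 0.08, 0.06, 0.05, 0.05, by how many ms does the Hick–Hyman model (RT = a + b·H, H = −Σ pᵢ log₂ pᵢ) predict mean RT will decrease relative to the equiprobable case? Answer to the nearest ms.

23 ms

The RT saving is b·ΔH. Equiprobable H₀ = log₂(8) = 3.0000 bits; with the given probabilities H = 2.6241 bits.
b·(H₀ − H) = 60 × (3.0000 − 2.6241) = 22.55 ms.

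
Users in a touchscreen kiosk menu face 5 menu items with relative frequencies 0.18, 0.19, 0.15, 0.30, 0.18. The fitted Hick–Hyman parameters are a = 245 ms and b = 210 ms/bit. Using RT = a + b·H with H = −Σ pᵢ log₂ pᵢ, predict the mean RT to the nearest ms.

Entropy contributions −pᵢ log₂ pᵢ: 0.4453, 0.4552, 0.4105, 0.5211, 0.4453; sum H = 2.2775 bits.
RT = a + bH = 245 + 210·2.2775 = 723.27 ms.

723 ms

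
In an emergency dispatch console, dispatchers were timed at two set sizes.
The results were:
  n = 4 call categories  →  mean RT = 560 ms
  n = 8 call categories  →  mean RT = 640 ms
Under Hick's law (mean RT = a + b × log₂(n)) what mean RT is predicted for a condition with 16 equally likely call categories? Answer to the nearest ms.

With log₂ n on the abscissa the relation is linear; from the two conditions:
  b = (640 − 560) / (log₂ 8 − log₂ 4) = 80 / (3 − 2) = 80 ms/bit
  a = 560 − 80 × 2 = 400 ms
Then RT(16) = 400 + 80 × log₂ 16 = 400 + 80 × 4 ≈ 720.000 ms.

720 ms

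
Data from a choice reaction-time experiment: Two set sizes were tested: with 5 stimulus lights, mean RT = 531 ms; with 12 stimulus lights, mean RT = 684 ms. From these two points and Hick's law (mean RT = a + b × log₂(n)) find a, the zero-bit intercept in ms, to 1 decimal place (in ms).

Slope: b = (684 − 531) / (log₂ 12 − log₂ 5) = 153/1.2630 = 121.137 ms/bit.
Intercept: a = 531 − 121.137·log₂(5) = 249.729 ms.

249.7 ms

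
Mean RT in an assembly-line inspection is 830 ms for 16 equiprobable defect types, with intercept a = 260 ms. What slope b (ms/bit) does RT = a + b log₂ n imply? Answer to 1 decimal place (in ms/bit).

log₂(16) = 4 bits.
b = (RT − a)/log₂ n = (830 − 260) / 4 = 142.500 ms/bit.

142.5 ms/bit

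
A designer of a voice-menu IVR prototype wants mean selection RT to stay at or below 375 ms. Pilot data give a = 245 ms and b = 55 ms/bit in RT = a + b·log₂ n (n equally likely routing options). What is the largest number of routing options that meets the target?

5

55·log₂ n ≤ 375 − 245 = 130, giving log₂ n ≤ 2.3636 and n ≤ 5.147. The largest whole number is 5.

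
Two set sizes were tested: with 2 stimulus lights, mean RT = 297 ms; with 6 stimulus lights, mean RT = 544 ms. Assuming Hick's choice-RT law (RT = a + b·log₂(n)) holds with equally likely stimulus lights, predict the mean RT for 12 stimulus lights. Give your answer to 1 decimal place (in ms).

699.8 ms

Fit slope and intercept:
  b = (544 − 297) / (log₂ 6 − log₂ 2) = 247 / (2.5850 − 1) = 155.840 ms/bit
  a = 297 − 155.840 × 1 = 141.160 ms
Then RT(12) = 141.160 + 155.840 × log₂ 12 = 141.160 + 155.840 × 3.5850 ≈ 699.840 ms.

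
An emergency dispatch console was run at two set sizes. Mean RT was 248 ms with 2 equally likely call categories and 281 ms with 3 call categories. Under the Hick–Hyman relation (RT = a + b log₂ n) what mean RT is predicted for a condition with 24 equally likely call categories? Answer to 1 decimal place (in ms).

450.2 ms

With log₂ n on the abscissa the relation is linear; from the two conditions:
  b = (281 − 248) / (log₂ 3 − log₂ 2) = 33 / (1.5850 − 1) = 56.414 ms/bit
  a = 248 − 56.414 × 1 = 191.586 ms
Then RT(24) = 191.586 + 56.414 × log₂ 24 = 191.586 + 56.414 × 4.5850 ≈ 450.242 ms.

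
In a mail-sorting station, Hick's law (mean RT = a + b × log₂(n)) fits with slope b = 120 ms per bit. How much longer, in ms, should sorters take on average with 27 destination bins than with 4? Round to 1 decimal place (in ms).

330.6 ms

ΔRT = (a + b log₂ n₂) − (a + b log₂ n₁) = b·(log₂ n₂ − log₂ n₁).
log₂(27) − log₂(4) = 4.7549 − 2 = 2.7549.
ΔRT = 120 × 2.7549 = 330.587 ms.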